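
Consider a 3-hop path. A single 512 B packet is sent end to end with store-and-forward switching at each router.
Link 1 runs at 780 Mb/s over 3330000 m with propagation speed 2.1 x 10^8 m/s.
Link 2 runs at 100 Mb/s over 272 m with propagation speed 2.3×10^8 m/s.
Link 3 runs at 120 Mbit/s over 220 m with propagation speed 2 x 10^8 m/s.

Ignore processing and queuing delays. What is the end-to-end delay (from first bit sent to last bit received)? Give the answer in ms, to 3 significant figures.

L = 512 × 8 = 4096 bits.
Transmission delays (L/R per hop): 0.00525128, 0.04096, 0.0341333 ms; sum = 0.0803446 ms.
Propagation delays (d/s per hop): 15.8571, 0.00118261, 0.0011 ms; sum = 15.8594 ms.
End-to-end = 15.9 ms.

15.9 ms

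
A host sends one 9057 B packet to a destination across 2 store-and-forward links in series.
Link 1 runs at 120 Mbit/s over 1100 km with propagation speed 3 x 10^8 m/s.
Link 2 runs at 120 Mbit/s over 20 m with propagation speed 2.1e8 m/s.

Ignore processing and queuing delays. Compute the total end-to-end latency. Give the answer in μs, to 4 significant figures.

4874 μs

L = 9057 × 8 = 72456 bits.
Transmission delay per hop = L/R = 72456/120000000 = 603.8 μs; 2 hops → 1207.6 μs.
Propagation delays (d/s per hop): 3666.67, 0.0952381 μs; sum = 3666.76 μs.
End-to-end = 4874 μs.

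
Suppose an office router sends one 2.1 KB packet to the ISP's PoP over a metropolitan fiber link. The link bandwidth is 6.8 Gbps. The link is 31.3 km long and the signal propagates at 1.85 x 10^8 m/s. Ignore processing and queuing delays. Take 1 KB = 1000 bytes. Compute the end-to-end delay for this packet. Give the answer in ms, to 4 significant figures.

L = 16800 bits.
Transmission delay = L/R = 16800 / 6800000000 = 0.00247059 ms.
Propagation delay = d/s = 31300 m / 185000000 m/s = 0.169189 ms.
Total = 0.1717 ms.

0.1717 ms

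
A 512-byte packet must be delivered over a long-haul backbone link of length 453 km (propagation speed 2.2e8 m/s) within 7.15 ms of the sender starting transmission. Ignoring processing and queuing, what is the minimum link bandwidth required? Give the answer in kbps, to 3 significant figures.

L = 4096 bits.
Propagation delay = 453000 / 2.2e+08 = 2.05909 ms.
Transmission budget = 7.15 − 2.05909 = 5.09091 ms.
R ≥ L / t_tx = 4096 bits / 0.00509091 s = 805 kbps.

805 kbps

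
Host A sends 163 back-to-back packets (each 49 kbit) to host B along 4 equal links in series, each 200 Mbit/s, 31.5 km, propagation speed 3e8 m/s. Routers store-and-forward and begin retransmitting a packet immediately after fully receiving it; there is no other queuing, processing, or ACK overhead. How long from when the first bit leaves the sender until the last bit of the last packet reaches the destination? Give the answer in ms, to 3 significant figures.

Per-hop transmission t_tx = L/R = 49000/200000000 = 0.245 ms.
Per-hop propagation t_prop = 31500/300000000 = 0.105 ms.
Pipeline fill: first packet needs 4·t_tx to clear all hops; remaining 162 packets each add one t_tx.
Total = (4+163-1)·t_tx + 4·t_prop = 166·0.245 + 4·0.105 = 41.1 ms.

41.1 ms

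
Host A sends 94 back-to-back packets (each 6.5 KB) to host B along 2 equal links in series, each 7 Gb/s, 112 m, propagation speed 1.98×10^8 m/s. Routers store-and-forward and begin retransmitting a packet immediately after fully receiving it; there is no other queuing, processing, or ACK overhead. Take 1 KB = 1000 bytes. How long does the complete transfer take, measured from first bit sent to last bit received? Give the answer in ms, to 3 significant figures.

Per-hop transmission t_tx = L/R = 52000/7000000000 = 0.00742857 ms.
Per-hop propagation t_prop = 112/198000000 = 0.000565657 ms.
Pipeline fill: first packet needs 2·t_tx to clear all hops; remaining 93 packets each add one t_tx.
Total = (2+94-1)·t_tx + 2·t_prop = 95·0.00742857 + 2·0.000565657 = 0.707 ms.

0.707 ms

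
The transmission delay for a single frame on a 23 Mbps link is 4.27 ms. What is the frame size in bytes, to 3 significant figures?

L = R × t_tx = 23000000 b/s × 0.00427 s = 98210 bits.
In bytes: 98210 / 8 = 12300 bytes.

12300 bytes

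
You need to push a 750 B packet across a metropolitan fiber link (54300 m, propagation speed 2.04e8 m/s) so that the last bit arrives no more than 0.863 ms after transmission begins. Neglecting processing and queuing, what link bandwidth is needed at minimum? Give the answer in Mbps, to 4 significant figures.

L = 6000 bits.
Propagation delay = 54300 / 204000000 = 0.266176 ms.
Transmission budget = 0.863 − 0.266176 = 0.596824 ms.
R ≥ L / t_tx = 6000 bits / 0.000596824 s = 10.05 Mbps.

10.05 Mbps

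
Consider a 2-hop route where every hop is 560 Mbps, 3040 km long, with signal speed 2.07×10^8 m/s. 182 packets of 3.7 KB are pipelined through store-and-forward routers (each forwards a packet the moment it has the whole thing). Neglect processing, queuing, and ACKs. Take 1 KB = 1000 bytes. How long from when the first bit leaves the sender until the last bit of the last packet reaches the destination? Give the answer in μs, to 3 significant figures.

Per-hop transmission t_tx = L/R = 29600/560000000 = 52.8571 μs.
Per-hop propagation t_prop = 3040000/2.07e+08 = 14686 μs.
Pipeline fill: first packet needs 2·t_tx to clear all hops; remaining 181 packets each add one t_tx.
Total = (2+182-1)·t_tx + 2·t_prop = 183·52.8571 + 2·14686 = 39000 μs.

39000 μs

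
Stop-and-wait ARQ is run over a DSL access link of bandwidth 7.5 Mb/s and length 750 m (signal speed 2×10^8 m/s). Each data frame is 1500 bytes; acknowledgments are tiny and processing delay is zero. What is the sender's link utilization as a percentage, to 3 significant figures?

t_tx = L/R = 12000/7500000 = 0.0016 s.
t_prop = 750/200000000 = 3.75e-06 s; RTT = 7.5e-06 s.
Cycle = t_tx + RTT = 0.0016075 s.
Utilization = t_tx / cycle = 0.0016/0.0016075 = 99.5 %.

99.5 %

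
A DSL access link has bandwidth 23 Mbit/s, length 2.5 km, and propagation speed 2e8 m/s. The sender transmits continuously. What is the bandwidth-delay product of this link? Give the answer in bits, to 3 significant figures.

Propagation delay = 2500 / 200000000 = 1.25e-05 s.
BDP = R × t_prop = 23000000 × 1.25e-05 = 287.5 bits.

288 bits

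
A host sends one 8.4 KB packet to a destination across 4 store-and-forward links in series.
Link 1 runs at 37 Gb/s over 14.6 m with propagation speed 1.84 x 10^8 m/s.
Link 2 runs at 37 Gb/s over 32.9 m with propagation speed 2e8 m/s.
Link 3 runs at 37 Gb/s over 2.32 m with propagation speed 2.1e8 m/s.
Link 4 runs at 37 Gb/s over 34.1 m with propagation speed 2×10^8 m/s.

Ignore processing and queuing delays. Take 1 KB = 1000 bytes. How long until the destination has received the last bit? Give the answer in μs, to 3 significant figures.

L = 67200 bits.
Transmission delay per hop = L/R = 67200/37000000000 = 1.81622 μs; 4 hops → 7.26486 μs.
Propagation delays (d/s per hop): 0.0793478, 0.1645, 0.0110476, 0.1705 μs; sum = 0.425395 μs.
End-to-end = 7.69 μs.

7.69 μs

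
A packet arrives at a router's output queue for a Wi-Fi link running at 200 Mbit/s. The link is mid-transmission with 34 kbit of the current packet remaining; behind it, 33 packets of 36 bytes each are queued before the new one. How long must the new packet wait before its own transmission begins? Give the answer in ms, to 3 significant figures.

0.218 ms

Each queued packet: L/R = 288/200000000 = 0.00144 ms.
33 queued → 0.04752 ms.
Plus remaining 34000 bits of current packet: 0.17 ms.
Queuing delay = 0.218 ms.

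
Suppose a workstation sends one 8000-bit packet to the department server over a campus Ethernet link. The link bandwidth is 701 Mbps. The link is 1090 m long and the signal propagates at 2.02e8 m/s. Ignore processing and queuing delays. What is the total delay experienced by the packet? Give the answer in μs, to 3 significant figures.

Transmission delay = L/R = 8000 / 701000000 = 11.4123 μs.
Propagation delay = d/s = 1090 m / 202000000 m/s = 5.39604 μs.
Total = 16.8 μs.

16.8 μs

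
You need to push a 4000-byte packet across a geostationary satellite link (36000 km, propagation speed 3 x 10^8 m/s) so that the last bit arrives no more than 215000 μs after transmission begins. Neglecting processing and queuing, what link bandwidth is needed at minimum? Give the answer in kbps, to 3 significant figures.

337 kbps

L = 32000 bits.
Propagation delay = 36000000 / 300000000 = 120000 μs.
Transmission budget = 215000 − 120000 = 95000 μs.
R ≥ L / t_tx = 32000 bits / 0.095 s = 337 kbps.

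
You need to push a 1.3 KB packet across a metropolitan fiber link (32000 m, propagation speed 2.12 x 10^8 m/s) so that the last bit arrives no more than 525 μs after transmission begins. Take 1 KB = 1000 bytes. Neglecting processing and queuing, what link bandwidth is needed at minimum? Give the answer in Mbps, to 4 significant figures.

L = 10400 bits.
Propagation delay = 32000 / 212000000 = 150.943 μs.
Transmission budget = 525 − 150.943 = 374.057 μs.
R ≥ L / t_tx = 10400 bits / 0.000374057 s = 27.80 Mbps.

27.80 Mbps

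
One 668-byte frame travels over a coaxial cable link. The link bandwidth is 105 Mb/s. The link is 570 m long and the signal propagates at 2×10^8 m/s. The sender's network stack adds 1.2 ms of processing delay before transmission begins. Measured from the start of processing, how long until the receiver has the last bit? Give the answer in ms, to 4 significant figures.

1.254 ms

L = 668 × 8 = 5344 bits.
Transmission delay = L/R = 5344 / 105000000 = 0.0508952 ms.
Propagation delay = d/s = 570 m / 200000000 m/s = 0.00285 ms.
Plus processing delay 1.2 ms = 1.2 ms.
Total = 1.254 ms.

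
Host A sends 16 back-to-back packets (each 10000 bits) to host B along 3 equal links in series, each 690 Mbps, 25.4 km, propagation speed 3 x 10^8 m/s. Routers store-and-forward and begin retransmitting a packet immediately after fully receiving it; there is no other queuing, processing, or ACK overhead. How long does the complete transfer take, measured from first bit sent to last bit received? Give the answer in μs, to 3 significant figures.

Per-hop transmission t_tx = L/R = 10000/690000000 = 14.4928 μs.
Per-hop propagation t_prop = 25400/300000000 = 84.6667 μs.
Pipeline fill: first packet needs 3·t_tx to clear all hops; remaining 15 packets each add one t_tx.
Total = (3+16-1)·t_tx + 3·t_prop = 18·14.4928 + 3·84.6667 = 515 μs.

515 μs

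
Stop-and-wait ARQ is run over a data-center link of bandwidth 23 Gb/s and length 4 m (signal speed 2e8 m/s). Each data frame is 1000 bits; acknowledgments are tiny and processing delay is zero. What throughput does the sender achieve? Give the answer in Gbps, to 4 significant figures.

11.98 Gbps

t_tx = L/R = 1000/23000000000 = 4.34783e-08 s.
t_prop = 4/200000000 = 2e-08 s; RTT = 4e-08 s.
Cycle = t_tx + RTT = 8.34783e-08 s.
Throughput = L / cycle = 1000 / 8.34783e-08 = 11.98 Gbps.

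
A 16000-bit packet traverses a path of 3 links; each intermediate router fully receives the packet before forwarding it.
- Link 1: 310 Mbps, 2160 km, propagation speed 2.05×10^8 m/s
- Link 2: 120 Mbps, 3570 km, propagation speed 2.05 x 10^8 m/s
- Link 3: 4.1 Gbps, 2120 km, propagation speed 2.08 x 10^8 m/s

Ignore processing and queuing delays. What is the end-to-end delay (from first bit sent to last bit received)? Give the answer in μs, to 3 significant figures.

Transmission delays (L/R per hop): 51.6129, 133.333, 3.90244 μs; sum = 188.849 μs.
Propagation delays (d/s per hop): 10536.6, 17414.6, 10192.3 μs; sum = 38143.5 μs.
End-to-end = 38300 μs.

38300 μs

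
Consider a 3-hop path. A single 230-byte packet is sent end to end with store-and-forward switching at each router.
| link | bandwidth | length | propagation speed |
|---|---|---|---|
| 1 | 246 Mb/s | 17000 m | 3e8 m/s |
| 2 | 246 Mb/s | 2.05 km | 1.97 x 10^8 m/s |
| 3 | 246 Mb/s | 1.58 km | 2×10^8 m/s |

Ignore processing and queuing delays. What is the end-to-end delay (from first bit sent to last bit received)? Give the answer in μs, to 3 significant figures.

L = 230 × 8 = 1840 bits.
Transmission delay per hop = L/R = 1840/246000000 = 7.47967 μs; 3 hops → 22.439 μs.
Propagation delays (d/s per hop): 56.6667, 10.4061, 7.9 μs; sum = 74.9728 μs.
End-to-end = 97.4 μs.

97.4 μs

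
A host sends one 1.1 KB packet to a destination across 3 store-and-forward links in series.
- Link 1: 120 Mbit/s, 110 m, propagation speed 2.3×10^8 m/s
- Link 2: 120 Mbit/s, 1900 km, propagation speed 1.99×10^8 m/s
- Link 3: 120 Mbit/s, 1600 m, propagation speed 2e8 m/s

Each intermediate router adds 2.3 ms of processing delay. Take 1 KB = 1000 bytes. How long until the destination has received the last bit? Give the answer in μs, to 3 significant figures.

14400 μs

L = 8800 bits.
Transmission delay per hop = L/R = 8800/120000000 = 73.3333 μs; 3 hops → 220 μs.
Propagation delays (d/s per hop): 0.478261, 9547.74, 8 μs; sum = 9556.22 μs.
Processing at 2 router(s): 2 × 2.3 ms = 4600 μs.
End-to-end = 14400 μs.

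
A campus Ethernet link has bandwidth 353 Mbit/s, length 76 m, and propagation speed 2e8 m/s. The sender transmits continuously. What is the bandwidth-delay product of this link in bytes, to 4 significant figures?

16.77 bytes

Propagation delay = 76 / 200000000 = 3.8e-07 s.
BDP = R × t_prop = 353000000 × 3.8e-07 = 134.14 bits.
In bytes: 134.14/8 = 16.77 bytes.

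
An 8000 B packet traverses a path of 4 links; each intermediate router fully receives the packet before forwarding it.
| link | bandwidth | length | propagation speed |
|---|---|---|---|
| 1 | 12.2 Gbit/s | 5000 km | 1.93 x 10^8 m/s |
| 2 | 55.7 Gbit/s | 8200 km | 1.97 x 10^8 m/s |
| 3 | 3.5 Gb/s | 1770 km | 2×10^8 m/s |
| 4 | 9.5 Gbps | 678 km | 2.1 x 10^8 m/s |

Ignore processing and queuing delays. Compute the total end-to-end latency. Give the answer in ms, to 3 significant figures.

L = 8000 × 8 = 64000 bits.
Transmission delays (L/R per hop): 0.0052459, 0.00114901, 0.0182857, 0.00673684 ms; sum = 0.0314175 ms.
Propagation delays (d/s per hop): 25.9067, 41.6244, 8.85, 3.22857 ms; sum = 79.6097 ms.
End-to-end = 79.6 ms.

79.6 ms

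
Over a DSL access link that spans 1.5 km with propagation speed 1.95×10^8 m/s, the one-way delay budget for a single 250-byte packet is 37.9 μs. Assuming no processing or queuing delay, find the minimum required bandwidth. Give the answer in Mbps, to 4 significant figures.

66.21 Mbps

L = 2000 bits.
Propagation delay = 1500 / 195000000 = 7.69231 μs.
Transmission budget = 37.9 − 7.69231 = 30.2077 μs.
R ≥ L / t_tx = 2000 bits / 3.02077e-05 s = 66.21 Mbps.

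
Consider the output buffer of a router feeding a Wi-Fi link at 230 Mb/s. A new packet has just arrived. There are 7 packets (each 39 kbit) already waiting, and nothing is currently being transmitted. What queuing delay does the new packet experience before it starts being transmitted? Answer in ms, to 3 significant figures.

1.19 ms

Each queued packet: L/R = 39000/230000000 = 0.169565 ms.
7 queued → 1.18696 ms.
Queuing delay = 1.19 ms.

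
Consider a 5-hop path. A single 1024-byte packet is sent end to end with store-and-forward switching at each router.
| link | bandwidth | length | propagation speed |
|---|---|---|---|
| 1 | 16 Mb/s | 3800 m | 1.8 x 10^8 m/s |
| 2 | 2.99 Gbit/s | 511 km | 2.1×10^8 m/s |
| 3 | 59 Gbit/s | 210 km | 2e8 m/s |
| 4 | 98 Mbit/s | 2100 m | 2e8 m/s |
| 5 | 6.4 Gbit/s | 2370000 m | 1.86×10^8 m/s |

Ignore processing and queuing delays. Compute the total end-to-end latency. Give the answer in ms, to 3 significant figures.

16.9 ms

L = 1024 × 8 = 8192 bits.
Transmission delays (L/R per hop): 0.512, 0.0027398, 0.000138847, 0.0835918, 0.00128 ms; sum = 0.59975 ms.
Propagation delays (d/s per hop): 0.0211111, 2.43333, 1.05, 0.0105, 12.7419 ms; sum = 16.2569 ms.
End-to-end = 16.9 ms.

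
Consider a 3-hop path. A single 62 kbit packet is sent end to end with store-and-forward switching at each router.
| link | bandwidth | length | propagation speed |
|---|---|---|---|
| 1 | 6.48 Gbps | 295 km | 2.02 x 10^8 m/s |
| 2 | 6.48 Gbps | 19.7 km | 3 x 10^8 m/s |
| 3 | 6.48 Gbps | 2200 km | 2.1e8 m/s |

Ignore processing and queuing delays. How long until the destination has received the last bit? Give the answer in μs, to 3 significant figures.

L = 62000 bits.
Transmission delay per hop = L/R = 62000/6480000000 = 9.5679 μs; 3 hops → 28.7037 μs.
Propagation delays (d/s per hop): 1460.4, 65.6667, 10476.2 μs; sum = 12002.3 μs.
End-to-end = 12000 μs.

12000 μs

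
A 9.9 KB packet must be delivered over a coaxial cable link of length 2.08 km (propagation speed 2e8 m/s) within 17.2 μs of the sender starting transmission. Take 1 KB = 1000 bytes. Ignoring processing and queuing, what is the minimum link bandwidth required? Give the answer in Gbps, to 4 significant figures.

L = 79200 bits.
Propagation delay = 2080 / 200000000 = 10.4 μs.
Transmission budget = 17.2 − 10.4 = 6.8 μs.
R ≥ L / t_tx = 79200 bits / 6.8e-06 s = 11.65 Gbps.

11.65 Gbps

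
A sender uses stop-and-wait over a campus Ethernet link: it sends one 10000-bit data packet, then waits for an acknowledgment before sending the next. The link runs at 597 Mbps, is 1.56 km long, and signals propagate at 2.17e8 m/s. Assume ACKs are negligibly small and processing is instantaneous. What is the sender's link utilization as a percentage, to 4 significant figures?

53.81 %

t_tx = L/R = 10000/597000000 = 1.67504e-05 s.
t_prop = 1560/217000000 = 7.18894e-06 s; RTT = 1.43779e-05 s.
Cycle = t_tx + RTT = 3.11283e-05 s.
Utilization = t_tx / cycle = 1.67504e-05/3.11283e-05 = 53.81 %.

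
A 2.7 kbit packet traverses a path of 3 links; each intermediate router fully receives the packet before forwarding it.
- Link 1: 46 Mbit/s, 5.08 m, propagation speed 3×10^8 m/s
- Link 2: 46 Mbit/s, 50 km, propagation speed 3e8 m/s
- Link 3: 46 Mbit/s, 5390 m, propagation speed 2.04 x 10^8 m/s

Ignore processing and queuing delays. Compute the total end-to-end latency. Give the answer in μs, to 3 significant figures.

369 μs

L = 2700 bits.
Transmission delay per hop = L/R = 2700/46000000 = 58.6957 μs; 3 hops → 176.087 μs.
Propagation delays (d/s per hop): 0.0169333, 166.667, 26.4216 μs; sum = 193.105 μs.
End-to-end = 369 μs.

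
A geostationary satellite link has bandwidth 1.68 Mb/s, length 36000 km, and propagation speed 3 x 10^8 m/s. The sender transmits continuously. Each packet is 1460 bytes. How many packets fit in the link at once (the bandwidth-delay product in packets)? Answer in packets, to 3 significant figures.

Propagation delay = 36000000 / 300000000 = 0.12 s.
BDP = R × t_prop = 1680000 × 0.12 = 201600 bits.
In packets of 11680 bits: 17.3 packets.

17.3 packets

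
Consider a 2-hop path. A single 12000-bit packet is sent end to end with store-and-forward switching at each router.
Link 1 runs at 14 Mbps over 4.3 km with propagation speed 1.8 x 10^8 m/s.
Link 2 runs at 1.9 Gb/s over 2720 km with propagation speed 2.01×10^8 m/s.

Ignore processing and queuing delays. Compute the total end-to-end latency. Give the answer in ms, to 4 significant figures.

14.42 ms

Transmission delays (L/R per hop): 0.857143, 0.00631579 ms; sum = 0.863459 ms.
Propagation delays (d/s per hop): 0.0238889, 13.5323 ms; sum = 13.5562 ms.
End-to-end = 14.42 ms.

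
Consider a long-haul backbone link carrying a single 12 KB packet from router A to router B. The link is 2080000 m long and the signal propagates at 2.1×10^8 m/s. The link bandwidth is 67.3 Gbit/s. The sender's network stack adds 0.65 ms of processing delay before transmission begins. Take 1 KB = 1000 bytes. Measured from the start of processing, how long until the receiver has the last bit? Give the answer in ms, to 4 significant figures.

10.56 ms

L = 96000 bits.
Transmission delay = L/R = 96000 / 67300000000 = 0.00142645 ms.
Propagation delay = d/s = 2080000 m / 210000000 m/s = 9.90476 ms.
Plus processing delay 0.65 ms = 0.65 ms.
Total = 10.56 ms.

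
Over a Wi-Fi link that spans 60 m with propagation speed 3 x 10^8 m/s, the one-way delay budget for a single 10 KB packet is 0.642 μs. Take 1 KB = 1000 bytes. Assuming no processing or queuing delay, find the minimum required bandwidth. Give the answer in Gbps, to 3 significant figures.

L = 80000 bits.
Propagation delay = 60 / 300000000 = 0.2 μs.
Transmission budget = 0.642 − 0.2 = 0.442 μs.
R ≥ L / t_tx = 80000 bits / 4.42e-07 s = 181 Gbps.

181 Gbps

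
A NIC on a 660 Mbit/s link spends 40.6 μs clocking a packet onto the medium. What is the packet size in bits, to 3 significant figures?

L = R × t_tx = 660000000 b/s × 4.06e-05 s = 26796 bits.

26800 bits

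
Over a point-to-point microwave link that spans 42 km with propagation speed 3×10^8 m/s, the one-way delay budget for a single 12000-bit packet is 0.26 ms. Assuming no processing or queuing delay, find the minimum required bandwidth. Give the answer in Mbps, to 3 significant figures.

100 Mbps

Propagation delay = 42000 / 300000000 = 0.14 ms.
Transmission budget = 0.26 − 0.14 = 0.12 ms.
R ≥ L / t_tx = 12000 bits / 0.00012 s = 100 Mbps.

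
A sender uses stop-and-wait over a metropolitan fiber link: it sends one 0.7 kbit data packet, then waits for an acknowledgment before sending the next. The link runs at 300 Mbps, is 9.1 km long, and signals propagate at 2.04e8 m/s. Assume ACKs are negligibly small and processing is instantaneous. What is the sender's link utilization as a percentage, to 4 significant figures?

t_tx = L/R = 700/300000000 = 2.33333e-06 s.
t_prop = 9100/204000000 = 4.46078e-05 s; RTT = 8.92157e-05 s.
Cycle = t_tx + RTT = 9.1549e-05 s.
Utilization = t_tx / cycle = 2.33333e-06/9.1549e-05 = 2.549 %.

2.549 %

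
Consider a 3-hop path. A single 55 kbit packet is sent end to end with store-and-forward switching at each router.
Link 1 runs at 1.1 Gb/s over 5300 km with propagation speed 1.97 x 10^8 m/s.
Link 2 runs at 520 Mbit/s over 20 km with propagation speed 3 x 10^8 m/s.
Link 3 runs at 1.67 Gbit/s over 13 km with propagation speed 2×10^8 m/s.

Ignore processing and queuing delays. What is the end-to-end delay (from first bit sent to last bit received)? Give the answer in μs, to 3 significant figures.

27200 μs

L = 55000 bits.
Transmission delays (L/R per hop): 50, 105.769, 32.9341 μs; sum = 188.703 μs.
Propagation delays (d/s per hop): 26903.6, 66.6667, 65 μs; sum = 27035.2 μs.
End-to-end = 27200 μs.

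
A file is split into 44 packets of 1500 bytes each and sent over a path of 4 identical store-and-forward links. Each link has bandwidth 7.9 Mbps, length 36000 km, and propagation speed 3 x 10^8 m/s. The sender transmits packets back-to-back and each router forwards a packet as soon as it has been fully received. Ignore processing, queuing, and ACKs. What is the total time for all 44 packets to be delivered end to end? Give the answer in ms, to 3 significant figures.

Per-hop transmission t_tx = L/R = 12000/7900000 = 1.51899 ms.
Per-hop propagation t_prop = 36000000/300000000 = 120 ms.
Pipeline fill: first packet needs 4·t_tx to clear all hops; remaining 43 packets each add one t_tx.
Total = (4+44-1)·t_tx + 4·t_prop = 47·1.51899 + 4·120 = 551 ms.

551 ms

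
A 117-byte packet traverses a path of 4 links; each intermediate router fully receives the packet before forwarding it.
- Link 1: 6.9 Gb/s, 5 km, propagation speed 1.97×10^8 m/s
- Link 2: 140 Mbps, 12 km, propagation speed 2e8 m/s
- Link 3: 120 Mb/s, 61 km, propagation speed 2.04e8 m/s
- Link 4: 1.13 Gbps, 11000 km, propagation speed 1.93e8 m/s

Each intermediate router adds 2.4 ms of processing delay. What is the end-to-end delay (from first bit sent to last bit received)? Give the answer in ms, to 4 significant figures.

L = 117 × 8 = 936 bits.
Transmission delays (L/R per hop): 0.000135652, 0.00668571, 0.0078, 0.000828319 ms; sum = 0.0154497 ms.
Propagation delays (d/s per hop): 0.0253807, 0.06, 0.29902, 56.9948 ms; sum = 57.3792 ms.
Processing at 3 router(s): 3 × 2.4 ms = 7.2 ms.
End-to-end = 64.59 ms.

64.59 ms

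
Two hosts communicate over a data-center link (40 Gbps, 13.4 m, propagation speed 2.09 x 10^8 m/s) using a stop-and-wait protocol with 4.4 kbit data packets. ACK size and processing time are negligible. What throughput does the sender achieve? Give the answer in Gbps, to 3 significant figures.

18.5 Gbps

t_tx = L/R = 4400/40000000000 = 1.1e-07 s.
t_prop = 13.4/209000000 = 6.41148e-08 s; RTT = 1.2823e-07 s.
Cycle = t_tx + RTT = 2.3823e-07 s.
Throughput = L / cycle = 4400 / 2.3823e-07 = 18.5 Gbps.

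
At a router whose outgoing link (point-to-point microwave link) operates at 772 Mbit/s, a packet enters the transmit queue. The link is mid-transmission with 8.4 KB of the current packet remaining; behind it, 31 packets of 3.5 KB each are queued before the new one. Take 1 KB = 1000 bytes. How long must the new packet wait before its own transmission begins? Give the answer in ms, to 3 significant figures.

Each queued packet: L/R = 28000/772000000 = 0.0362694 ms.
31 queued → 1.12435 ms.
Plus remaining 67200 bits of current packet: 0.0870466 ms.
Queuing delay = 1.21 ms.

1.21 ms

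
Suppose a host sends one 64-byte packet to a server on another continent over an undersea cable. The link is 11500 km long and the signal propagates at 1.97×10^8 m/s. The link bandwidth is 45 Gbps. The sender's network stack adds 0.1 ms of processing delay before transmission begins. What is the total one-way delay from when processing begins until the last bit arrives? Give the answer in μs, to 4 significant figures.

L = 64 × 8 = 512 bits.
Transmission delay = L/R = 512 / 45000000000 = 0.0113778 μs.
Propagation delay = d/s = 11500000 m / 197000000 m/s = 58375.6 μs.
Plus processing delay 0.1 ms = 100 μs.
Total = 58480 μs.

58480 μs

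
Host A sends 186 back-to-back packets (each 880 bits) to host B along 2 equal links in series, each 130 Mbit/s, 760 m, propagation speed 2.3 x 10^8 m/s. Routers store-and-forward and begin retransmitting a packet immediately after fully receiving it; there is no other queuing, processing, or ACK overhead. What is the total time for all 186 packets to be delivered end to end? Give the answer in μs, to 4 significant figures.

Per-hop transmission t_tx = L/R = 880/130000000 = 6.76923 μs.
Per-hop propagation t_prop = 760/2.3e+08 = 3.30435 μs.
Pipeline fill: first packet needs 2·t_tx to clear all hops; remaining 185 packets each add one t_tx.
Total = (2+186-1)·t_tx + 2·t_prop = 187·6.76923 + 2·3.30435 = 1272 μs.

1272 μs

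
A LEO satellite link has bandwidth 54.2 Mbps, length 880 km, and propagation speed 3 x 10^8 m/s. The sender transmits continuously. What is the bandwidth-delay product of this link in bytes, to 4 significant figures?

19870 bytes

Propagation delay = 880000 / 300000000 = 0.00293333 s.
BDP = R × t_prop = 54200000 × 0.00293333 = 158987 bits.
In bytes: 158987/8 = 19870 bytes.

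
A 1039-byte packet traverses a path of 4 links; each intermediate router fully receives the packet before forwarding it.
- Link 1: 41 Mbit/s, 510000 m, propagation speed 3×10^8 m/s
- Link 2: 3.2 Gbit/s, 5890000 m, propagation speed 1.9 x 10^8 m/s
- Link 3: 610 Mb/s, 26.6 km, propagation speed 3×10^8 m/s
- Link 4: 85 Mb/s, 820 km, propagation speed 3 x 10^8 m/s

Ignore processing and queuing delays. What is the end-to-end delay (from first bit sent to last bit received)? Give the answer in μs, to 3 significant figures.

35800 μs

L = 1039 × 8 = 8312 bits.
Transmission delays (L/R per hop): 202.732, 2.5975, 13.6262, 97.7882 μs; sum = 316.744 μs.
Propagation delays (d/s per hop): 1700, 31000, 88.6667, 2733.33 μs; sum = 35522 μs.
End-to-end = 35800 μs.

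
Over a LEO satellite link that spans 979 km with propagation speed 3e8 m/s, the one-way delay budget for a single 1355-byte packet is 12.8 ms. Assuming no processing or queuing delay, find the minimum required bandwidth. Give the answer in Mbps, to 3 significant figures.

1.14 Mbps

L = 10840 bits.
Propagation delay = 979000 / 300000000 = 3.26333 ms.
Transmission budget = 12.8 − 3.26333 = 9.53667 ms.
R ≥ L / t_tx = 10840 bits / 0.00953667 s = 1.14 Mbps.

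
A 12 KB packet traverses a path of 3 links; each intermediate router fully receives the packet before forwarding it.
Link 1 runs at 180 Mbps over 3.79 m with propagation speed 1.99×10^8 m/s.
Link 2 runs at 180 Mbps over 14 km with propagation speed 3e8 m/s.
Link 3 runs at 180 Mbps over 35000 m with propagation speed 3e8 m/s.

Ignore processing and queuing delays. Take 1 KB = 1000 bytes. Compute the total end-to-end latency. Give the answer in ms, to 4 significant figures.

1.763 ms

L = 96000 bits.
Transmission delay per hop = L/R = 96000/180000000 = 0.533333 ms; 3 hops → 1.6 ms.
Propagation delays (d/s per hop): 1.90452e-05, 0.0466667, 0.116667 ms; sum = 0.163352 ms.
End-to-end = 1.763 ms.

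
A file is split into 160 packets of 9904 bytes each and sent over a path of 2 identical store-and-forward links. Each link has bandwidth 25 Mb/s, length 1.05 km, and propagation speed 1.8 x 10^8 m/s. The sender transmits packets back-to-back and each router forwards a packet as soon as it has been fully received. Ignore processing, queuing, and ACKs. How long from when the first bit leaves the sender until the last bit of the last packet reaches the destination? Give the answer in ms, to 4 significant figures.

Per-hop transmission t_tx = L/R = 79232/25000000 = 3.16928 ms.
Per-hop propagation t_prop = 1050/180000000 = 0.00583333 ms.
Pipeline fill: first packet needs 2·t_tx to clear all hops; remaining 159 packets each add one t_tx.
Total = (2+160-1)·t_tx + 2·t_prop = 161·3.16928 + 2·0.00583333 = 510.3 ms.

510.3 ms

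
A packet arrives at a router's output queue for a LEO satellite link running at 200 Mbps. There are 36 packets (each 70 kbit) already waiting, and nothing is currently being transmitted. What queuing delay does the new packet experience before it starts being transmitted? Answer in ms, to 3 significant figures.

12.6 ms

Each queued packet: L/R = 70000/200000000 = 0.35 ms.
36 queued → 12.6 ms.
Queuing delay = 12.6 ms.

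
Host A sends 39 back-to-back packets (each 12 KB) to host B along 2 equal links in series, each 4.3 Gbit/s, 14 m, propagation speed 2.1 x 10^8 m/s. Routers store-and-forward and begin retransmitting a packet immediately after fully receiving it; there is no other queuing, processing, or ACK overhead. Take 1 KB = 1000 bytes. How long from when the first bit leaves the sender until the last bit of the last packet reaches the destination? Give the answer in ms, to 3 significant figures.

0.893 ms

Per-hop transmission t_tx = L/R = 96000/4300000000 = 0.0223256 ms.
Per-hop propagation t_prop = 14/210000000 = 6.66667e-05 ms.
Pipeline fill: first packet needs 2·t_tx to clear all hops; remaining 38 packets each add one t_tx.
Total = (2+39-1)·t_tx + 2·t_prop = 40·0.0223256 + 2·6.66667e-05 = 0.893 ms.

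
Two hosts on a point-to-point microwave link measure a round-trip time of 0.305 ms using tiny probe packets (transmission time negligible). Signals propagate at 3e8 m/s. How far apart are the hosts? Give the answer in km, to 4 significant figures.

One-way propagation = RTT/2 = 0.1525 ms.
d = s × t = 300000000 × 0.0001525 = 45.75 km.

45.75 km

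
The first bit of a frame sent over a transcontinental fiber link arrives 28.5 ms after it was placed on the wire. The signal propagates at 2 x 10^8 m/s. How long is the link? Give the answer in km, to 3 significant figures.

5700 km

d = s × t_prop = 200000000 × 0.0285 = 5700 km.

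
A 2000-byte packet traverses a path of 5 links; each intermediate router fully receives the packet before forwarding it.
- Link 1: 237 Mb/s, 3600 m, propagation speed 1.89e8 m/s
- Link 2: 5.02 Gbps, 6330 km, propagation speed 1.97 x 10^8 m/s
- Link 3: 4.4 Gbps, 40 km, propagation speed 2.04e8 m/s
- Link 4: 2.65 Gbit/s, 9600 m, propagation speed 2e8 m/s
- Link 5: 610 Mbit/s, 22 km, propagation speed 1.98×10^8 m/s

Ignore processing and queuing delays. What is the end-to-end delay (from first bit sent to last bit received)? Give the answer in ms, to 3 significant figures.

L = 2000 × 8 = 16000 bits.
Transmission delays (L/R per hop): 0.0675105, 0.00318725, 0.00363636, 0.00603774, 0.0262295 ms; sum = 0.106601 ms.
Propagation delays (d/s per hop): 0.0190476, 32.132, 0.196078, 0.048, 0.111111 ms; sum = 32.5062 ms.
End-to-end = 32.6 ms.

32.6 ms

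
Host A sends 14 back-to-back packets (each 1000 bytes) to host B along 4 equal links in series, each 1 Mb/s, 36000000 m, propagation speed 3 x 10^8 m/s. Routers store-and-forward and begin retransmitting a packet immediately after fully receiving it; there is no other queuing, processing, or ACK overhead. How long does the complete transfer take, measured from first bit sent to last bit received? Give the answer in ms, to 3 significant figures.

616 ms

Per-hop transmission t_tx = L/R = 8000/1000000 = 8 ms.
Per-hop propagation t_prop = 36000000/300000000 = 120 ms.
Pipeline fill: first packet needs 4·t_tx to clear all hops; remaining 13 packets each add one t_tx.
Total = (4+14-1)·t_tx + 4·t_prop = 17·8 + 4·120 = 616 ms.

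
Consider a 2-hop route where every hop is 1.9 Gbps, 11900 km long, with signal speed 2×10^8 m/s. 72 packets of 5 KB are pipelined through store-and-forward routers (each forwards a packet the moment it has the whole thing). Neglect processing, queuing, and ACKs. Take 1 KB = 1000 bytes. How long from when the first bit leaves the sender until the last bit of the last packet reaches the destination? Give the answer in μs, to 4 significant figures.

Per-hop transmission t_tx = L/R = 40000/1900000000 = 21.0526 μs.
Per-hop propagation t_prop = 11900000/200000000 = 59500 μs.
Pipeline fill: first packet needs 2·t_tx to clear all hops; remaining 71 packets each add one t_tx.
Total = (2+72-1)·t_tx + 2·t_prop = 73·21.0526 + 2·59500 = 120500 μs.

120500 μs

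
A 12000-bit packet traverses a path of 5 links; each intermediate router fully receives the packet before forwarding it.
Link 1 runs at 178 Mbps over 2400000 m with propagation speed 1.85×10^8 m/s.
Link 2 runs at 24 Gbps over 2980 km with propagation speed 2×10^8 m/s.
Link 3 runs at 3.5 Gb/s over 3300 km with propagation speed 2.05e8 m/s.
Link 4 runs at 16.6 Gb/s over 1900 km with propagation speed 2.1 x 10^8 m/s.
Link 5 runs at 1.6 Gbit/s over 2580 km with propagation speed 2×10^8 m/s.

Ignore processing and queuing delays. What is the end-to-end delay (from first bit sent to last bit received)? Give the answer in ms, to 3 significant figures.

Transmission delays (L/R per hop): 0.0674157, 0.0005, 0.00342857, 0.000722892, 0.0075 ms; sum = 0.0795672 ms.
Propagation delays (d/s per hop): 12.973, 14.9, 16.0976, 9.04762, 12.9 ms; sum = 65.9182 ms.
End-to-end = 66.0 ms.

66.0 ms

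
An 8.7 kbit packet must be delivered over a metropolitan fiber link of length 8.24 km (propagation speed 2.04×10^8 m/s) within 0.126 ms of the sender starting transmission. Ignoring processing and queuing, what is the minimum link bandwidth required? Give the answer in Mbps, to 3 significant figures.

Propagation delay = 8240 / 204000000 = 0.0403922 ms.
Transmission budget = 0.126 − 0.0403922 = 0.0856078 ms.
R ≥ L / t_tx = 8700 bits / 8.56078e-05 s = 102 Mbps.

102 Mbps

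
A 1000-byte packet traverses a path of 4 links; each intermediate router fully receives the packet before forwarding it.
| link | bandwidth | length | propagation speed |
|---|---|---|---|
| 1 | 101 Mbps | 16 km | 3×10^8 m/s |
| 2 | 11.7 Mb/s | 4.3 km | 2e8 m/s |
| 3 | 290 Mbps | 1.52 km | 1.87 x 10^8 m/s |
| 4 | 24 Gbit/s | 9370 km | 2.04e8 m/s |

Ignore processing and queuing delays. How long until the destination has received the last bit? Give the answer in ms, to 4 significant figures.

46.81 ms

L = 1000 × 8 = 8000 bits.
Transmission delays (L/R per hop): 0.0792079, 0.683761, 0.0275862, 0.000333333 ms; sum = 0.790888 ms.
Propagation delays (d/s per hop): 0.0533333, 0.0215, 0.00812834, 45.9314 ms; sum = 46.0143 ms.
End-to-end = 46.81 ms.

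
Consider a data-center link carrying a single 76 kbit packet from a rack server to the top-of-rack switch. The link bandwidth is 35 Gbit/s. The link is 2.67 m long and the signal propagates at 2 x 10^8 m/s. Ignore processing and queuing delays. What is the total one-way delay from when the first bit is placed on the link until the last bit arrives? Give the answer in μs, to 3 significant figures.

2.18 μs

L = 76000 bits.
Transmission delay = L/R = 76000 / 35000000000 = 2.17143 μs.
Propagation delay = d/s = 2.67 m / 200000000 m/s = 0.01335 μs.
Total = 2.18 μs.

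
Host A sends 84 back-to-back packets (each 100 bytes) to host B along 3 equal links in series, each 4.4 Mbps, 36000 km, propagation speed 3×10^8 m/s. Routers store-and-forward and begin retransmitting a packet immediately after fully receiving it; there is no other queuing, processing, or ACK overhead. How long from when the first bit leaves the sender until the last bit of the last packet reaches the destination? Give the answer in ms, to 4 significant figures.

Per-hop transmission t_tx = L/R = 800/4400000 = 0.181818 ms.
Per-hop propagation t_prop = 36000000/300000000 = 120 ms.
Pipeline fill: first packet needs 3·t_tx to clear all hops; remaining 83 packets each add one t_tx.
Total = (3+84-1)·t_tx + 3·t_prop = 86·0.181818 + 3·120 = 375.6 ms.

375.6 ms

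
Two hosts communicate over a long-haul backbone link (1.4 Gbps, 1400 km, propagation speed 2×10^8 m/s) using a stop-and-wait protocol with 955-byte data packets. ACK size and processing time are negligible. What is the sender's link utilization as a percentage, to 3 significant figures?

t_tx = L/R = 7640/1400000000 = 5.45714e-06 s.
t_prop = 1400000/200000000 = 0.007 s; RTT = 0.014 s.
Cycle = t_tx + RTT = 0.0140055 s.
Utilization = t_tx / cycle = 5.45714e-06/0.0140055 = 0.0390 %.

0.0390 %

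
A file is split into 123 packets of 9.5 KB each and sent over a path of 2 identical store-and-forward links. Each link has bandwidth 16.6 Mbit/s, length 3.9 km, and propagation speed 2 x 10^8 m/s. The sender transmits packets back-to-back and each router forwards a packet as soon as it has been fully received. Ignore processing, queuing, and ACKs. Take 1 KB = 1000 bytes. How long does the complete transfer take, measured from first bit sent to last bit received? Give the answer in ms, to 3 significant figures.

568 ms

Per-hop transmission t_tx = L/R = 76000/1.66e+07 = 4.57831 ms.
Per-hop propagation t_prop = 3900/200000000 = 0.0195 ms.
Pipeline fill: first packet needs 2·t_tx to clear all hops; remaining 122 packets each add one t_tx.
Total = (2+123-1)·t_tx + 2·t_prop = 124·4.57831 + 2·0.0195 = 568 ms.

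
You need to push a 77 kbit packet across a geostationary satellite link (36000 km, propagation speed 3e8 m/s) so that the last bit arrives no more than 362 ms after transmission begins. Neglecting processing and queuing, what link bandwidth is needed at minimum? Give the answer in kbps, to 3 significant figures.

Propagation delay = 36000000 / 300000000 = 120 ms.
Transmission budget = 362 − 120 = 242 ms.
R ≥ L / t_tx = 77000 bits / 0.242 s = 318 kbps.

318 kbps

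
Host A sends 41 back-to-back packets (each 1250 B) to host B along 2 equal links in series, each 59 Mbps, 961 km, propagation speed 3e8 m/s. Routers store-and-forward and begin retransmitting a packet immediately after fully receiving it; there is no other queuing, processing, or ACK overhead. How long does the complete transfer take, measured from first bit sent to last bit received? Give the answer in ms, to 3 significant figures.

13.5 ms

Per-hop transmission t_tx = L/R = 10000/59000000 = 0.169492 ms.
Per-hop propagation t_prop = 961000/300000000 = 3.20333 ms.
Pipeline fill: first packet needs 2·t_tx to clear all hops; remaining 40 packets each add one t_tx.
Total = (2+41-1)·t_tx + 2·t_prop = 42·0.169492 + 2·3.20333 = 13.5 ms.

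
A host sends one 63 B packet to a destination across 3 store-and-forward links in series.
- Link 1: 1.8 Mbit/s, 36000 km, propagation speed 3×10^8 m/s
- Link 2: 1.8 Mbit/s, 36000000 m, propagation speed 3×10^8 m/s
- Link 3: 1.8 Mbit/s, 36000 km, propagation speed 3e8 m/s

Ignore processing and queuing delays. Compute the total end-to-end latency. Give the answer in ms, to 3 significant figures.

L = 63 × 8 = 504 bits.
Transmission delay per hop = L/R = 504/1800000 = 0.28 ms; 3 hops → 0.84 ms.
Propagation delays (d/s per hop): 120, 120, 120 ms; sum = 360 ms.
End-to-end = 361 ms.

361 ms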